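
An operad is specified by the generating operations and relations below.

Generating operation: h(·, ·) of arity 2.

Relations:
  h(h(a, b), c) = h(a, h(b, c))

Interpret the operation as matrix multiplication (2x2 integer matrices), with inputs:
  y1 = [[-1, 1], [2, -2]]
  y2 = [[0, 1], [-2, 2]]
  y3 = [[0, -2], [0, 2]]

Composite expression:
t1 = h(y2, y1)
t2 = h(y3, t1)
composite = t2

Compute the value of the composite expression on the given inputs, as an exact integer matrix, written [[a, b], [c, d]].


[[-12, 12], [12, -12]]

h(y2, y1) = [[2, -2], [6, -6]]
h(y3, h(y2, y1)) = [[-12, 12], [12, -12]]


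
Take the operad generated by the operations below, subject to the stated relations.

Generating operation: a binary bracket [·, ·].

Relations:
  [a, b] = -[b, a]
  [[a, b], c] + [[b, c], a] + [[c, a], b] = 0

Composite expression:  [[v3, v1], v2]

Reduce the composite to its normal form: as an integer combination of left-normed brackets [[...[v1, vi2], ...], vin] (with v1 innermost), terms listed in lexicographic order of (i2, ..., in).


-[[v1, v3], v2]

Skip Jacobi rewriting: expand, keep v1-initial words, read off terms.
Composite bracket: [[v3, v1], v2]
Applying ab - ba throughout gives 4 signed words (2^2 = 4).
Only words starting with v1 matter:
  v1v3v2 (sign -1) contributes -[[v1, v3], v2]


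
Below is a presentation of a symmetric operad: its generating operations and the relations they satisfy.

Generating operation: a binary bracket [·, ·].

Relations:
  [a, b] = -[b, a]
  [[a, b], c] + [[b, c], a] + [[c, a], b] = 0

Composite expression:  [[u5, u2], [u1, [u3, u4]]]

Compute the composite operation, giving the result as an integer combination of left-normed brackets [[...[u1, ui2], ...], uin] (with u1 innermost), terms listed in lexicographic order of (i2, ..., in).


[[[[u1, u3], u4], u2], u5] - [[[[u1, u3], u4], u5], u2] - [[[[u1, u4], u3], u2], u5] + [[[[u1, u4], u3], u5], u2]


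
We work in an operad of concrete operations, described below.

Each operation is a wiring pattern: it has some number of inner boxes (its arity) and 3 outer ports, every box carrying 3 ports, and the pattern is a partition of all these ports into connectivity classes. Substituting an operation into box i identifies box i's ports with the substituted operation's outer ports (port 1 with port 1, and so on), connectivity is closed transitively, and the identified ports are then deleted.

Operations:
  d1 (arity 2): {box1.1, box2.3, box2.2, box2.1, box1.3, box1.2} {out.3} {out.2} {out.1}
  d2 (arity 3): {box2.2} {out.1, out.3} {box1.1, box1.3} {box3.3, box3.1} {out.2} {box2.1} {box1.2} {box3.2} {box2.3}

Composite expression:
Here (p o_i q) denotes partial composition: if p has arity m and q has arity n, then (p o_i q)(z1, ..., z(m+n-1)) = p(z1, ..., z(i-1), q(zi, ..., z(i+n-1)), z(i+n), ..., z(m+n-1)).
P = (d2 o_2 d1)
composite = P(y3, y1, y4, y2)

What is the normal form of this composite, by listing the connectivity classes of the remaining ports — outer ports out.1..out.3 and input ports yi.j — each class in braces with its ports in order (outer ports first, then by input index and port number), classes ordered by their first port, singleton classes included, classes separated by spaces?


Substituting into d2 glues patterns; closure does the rest.
after d1, the pattern on (y1, y4) reads {out.1} {out.2} {out.3} {y1.1, y1.2, y1.3, y4.1, y4.2, y4.3} (out.j = its outer ports)
after d2, the pattern on (y3, y1, y4, y2) reads {out.1, out.3} {out.2} {y1.1, y1.2, y1.3, y4.1, y4.2, y4.3} {y2.1, y2.3} {y2.2} {y3.1, y3.3} {y3.2} (out.j = its outer ports)

{out.1, out.3} {out.2} {y1.1, y1.2, y1.3, y4.1, y4.2, y4.3} {y2.1, y2.3} {y2.2} {y3.1, y3.3} {y3.2}


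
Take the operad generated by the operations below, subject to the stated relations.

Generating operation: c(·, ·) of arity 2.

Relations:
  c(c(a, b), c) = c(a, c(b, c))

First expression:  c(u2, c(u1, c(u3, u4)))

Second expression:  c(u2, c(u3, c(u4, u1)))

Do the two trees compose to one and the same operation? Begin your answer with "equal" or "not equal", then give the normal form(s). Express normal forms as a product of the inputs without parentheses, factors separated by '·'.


Normal form of the first expression: u2 · u1 · u3 · u4
Normal form of the second expression: u2 · u3 · u4 · u1
Different reductions; not equal.

not equal — first u2 · u1 · u3 · u4, second u2 · u3 · u4 · u1


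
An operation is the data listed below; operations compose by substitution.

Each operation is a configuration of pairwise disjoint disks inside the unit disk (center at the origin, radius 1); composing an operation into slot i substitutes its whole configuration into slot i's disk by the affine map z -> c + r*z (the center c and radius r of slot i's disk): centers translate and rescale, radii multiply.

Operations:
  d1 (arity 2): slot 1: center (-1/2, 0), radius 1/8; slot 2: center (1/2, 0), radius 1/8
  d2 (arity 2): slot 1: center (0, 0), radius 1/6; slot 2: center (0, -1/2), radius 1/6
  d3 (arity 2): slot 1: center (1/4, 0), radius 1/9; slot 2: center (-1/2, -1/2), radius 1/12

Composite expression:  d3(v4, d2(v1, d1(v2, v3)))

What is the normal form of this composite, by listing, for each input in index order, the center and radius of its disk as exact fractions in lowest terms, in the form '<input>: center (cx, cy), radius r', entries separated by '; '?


Only the slot chain above each v matters under d3; compose those maps.
input v4: composing its 1 substitution step yields center (1/4, 0), radius 1/9
input v1: composing its 2 substitution steps yields center (-1/2, -1/2), radius 1/72
input v2: composing its 3 substitution steps yields center (-73/144, -13/24), radius 1/576
input v3: composing its 3 substitution steps yields center (-71/144, -13/24), radius 1/576

v1: center (-1/2, -1/2), radius 1/72; v2: center (-73/144, -13/24), radius 1/576; v3: center (-71/144, -13/24), radius 1/576; v4: center (1/4, 0), radius 1/9


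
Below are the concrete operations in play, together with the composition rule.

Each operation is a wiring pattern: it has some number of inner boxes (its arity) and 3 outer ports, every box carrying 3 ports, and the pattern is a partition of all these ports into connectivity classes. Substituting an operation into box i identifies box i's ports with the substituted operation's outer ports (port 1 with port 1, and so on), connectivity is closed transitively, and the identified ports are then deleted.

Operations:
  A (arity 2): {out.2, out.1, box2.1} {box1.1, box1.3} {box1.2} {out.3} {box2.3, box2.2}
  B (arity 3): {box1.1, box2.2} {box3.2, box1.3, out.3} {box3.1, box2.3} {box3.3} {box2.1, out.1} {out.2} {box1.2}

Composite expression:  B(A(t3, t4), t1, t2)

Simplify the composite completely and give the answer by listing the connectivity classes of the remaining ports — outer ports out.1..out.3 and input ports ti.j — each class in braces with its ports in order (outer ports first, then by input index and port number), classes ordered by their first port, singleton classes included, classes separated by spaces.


Connectivity passes through glued B-boundaries; trace each wire chain.
the subtree at A composes to {out.1, out.2, t4.1} {out.3} {t3.1, t3.3} {t3.2} {t4.2, t4.3} on (t3, t4); out.j = own outer ports
the subtree at B composes to {out.1, t1.1} {out.2} {out.3, t2.2} {t1.2, t4.1} {t1.3, t2.1} {t2.3} {t3.1, t3.3} {t3.2} {t4.2, t4.3} on (t3, t4, t1, t2); out.j = own outer ports

{out.1, t1.1} {out.2} {out.3, t2.2} {t1.2, t4.1} {t1.3, t2.1} {t2.3} {t3.1, t3.3} {t3.2} {t4.2, t4.3}


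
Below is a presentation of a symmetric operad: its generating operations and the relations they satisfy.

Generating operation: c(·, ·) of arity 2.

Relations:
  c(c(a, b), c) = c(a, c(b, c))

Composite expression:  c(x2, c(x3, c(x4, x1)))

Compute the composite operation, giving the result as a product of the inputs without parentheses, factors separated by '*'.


The c-tree's shape is irrelevant; the x-reading-order decides.
c(x4, x1) unparenthesizes to x4 * x1
c(x3, c(x4, x1)) unparenthesizes to x3 * x4 * x1
c(x2, c(x3, c(x4, x1))) unparenthesizes to x2 * x3 * x4 * x1

x2 * x3 * x4 * x1


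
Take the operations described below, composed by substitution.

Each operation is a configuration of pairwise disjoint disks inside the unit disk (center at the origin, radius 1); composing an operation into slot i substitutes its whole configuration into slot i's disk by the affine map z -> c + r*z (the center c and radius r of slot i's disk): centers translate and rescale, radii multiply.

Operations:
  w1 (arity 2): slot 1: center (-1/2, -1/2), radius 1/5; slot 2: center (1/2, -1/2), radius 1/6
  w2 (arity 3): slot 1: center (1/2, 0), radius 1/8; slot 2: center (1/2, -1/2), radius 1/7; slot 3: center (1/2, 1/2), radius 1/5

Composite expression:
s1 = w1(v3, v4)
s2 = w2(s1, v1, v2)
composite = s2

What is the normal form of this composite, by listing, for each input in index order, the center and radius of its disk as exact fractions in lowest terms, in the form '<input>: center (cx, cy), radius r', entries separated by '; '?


v1: center (1/2, -1/2), radius 1/7; v2: center (1/2, 1/2), radius 1/5; v3: center (7/16, -1/16), radius 1/40; v4: center (9/16, -1/16), radius 1/48


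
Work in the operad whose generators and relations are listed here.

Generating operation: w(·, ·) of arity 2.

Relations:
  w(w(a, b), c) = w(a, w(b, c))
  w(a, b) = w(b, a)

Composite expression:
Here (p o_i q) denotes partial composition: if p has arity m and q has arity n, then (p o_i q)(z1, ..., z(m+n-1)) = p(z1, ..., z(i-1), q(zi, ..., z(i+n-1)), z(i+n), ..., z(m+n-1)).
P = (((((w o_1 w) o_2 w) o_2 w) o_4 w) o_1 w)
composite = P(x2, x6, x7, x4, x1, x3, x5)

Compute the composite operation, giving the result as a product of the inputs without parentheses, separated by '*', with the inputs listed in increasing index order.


x1 * x2 * x3 * x4 * x5 * x6 * x7


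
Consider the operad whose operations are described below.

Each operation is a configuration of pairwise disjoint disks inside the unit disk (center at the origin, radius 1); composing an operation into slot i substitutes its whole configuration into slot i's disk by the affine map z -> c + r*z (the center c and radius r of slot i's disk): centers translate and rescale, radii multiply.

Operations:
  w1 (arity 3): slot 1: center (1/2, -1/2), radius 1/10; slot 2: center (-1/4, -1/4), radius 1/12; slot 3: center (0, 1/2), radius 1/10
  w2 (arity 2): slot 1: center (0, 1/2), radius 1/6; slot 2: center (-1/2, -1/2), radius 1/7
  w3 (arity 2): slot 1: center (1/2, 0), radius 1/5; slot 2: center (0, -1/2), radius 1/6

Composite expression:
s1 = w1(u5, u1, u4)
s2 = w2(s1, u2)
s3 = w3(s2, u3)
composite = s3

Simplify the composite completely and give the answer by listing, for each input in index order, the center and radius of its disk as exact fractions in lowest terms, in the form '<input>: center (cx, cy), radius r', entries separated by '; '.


Only the slot chain above each u matters under w3; compose those maps.
input u5: applying the 3 nested substitutions gives center (31/60, 1/12), radius 1/300
input u1: applying the 3 nested substitutions gives center (59/120, 11/120), radius 1/360
input u4: applying the 3 nested substitutions gives center (1/2, 7/60), radius 1/300
input u2: applying the 2 nested substitutions gives center (2/5, -1/10), radius 1/35
input u3: applying the 1 nested substitution gives center (0, -1/2), radius 1/6

u1: center (59/120, 11/120), radius 1/360; u2: center (2/5, -1/10), radius 1/35; u3: center (0, -1/2), radius 1/6; u4: center (1/2, 7/60), radius 1/300; u5: center (31/60, 1/12), radius 1/300


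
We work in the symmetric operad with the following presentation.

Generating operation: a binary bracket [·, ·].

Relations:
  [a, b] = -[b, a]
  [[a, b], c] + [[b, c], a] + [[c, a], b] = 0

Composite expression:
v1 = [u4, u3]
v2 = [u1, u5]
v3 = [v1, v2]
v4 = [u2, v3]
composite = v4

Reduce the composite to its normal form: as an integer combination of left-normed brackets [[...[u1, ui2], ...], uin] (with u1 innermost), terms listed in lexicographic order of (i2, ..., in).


Antisymmetry and Jacobi reduce to u1-anchored left-normed brackets.
Composite bracket: [u2, [[u4, u3], [u1, u5]]]
Each bracket splits as ab - ba, giving 16 signed words (2^4 = 16).
The u1-initial words carry the normal form:
  from u1u5u3u4u2, sign -1: term -[[[[u1, u5], u3], u4], u2]
  from u1u5u4u3u2, sign +1: term +[[[[u1, u5], u4], u3], u2]

-[[[[u1, u5], u3], u4], u2] + [[[[u1, u5], u4], u3], u2]


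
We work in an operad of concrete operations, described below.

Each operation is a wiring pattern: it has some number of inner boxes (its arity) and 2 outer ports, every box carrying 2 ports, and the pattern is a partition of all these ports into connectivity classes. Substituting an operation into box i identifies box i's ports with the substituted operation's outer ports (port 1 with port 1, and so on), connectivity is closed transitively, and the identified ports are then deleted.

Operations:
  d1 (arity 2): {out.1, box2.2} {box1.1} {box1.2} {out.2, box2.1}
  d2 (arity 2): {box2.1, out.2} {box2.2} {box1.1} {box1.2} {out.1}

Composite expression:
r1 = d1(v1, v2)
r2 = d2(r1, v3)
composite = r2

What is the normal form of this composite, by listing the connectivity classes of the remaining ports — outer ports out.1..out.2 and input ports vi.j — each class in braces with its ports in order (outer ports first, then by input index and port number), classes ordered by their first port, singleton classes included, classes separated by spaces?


Reachability decides: close wires over d2-identified ports.
the subtree at d1 composes to {out.1, v2.2} {out.2, v2.1} {v1.1} {v1.2} on (v1, v2); out.j = own outer ports
the subtree at d2 composes to {out.1} {out.2, v3.1} {v1.1} {v1.2} {v2.1} {v2.2} {v3.2} on (v1, v2, v3); out.j = own outer ports

{out.1} {out.2, v3.1} {v1.1} {v1.2} {v2.1} {v2.2} {v3.2}


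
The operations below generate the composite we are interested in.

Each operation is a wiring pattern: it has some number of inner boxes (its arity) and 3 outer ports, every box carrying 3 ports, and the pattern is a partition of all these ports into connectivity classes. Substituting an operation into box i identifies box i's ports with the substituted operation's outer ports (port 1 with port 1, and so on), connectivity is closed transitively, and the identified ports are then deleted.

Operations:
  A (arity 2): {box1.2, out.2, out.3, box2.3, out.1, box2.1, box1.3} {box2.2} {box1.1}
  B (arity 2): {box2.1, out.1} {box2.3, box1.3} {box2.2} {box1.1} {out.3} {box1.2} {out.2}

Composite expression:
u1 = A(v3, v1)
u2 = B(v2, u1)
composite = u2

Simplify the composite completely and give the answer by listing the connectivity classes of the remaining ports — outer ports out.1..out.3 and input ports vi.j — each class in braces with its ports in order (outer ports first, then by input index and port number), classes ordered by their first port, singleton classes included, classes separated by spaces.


{out.1, v1.1, v1.3, v2.3, v3.2, v3.3} {out.2} {out.3} {v1.2} {v2.1} {v2.2} {v3.1}

Treat the ports identified at B as solder joints: merge, then drop.
through A, on inputs (v3, v1): {out.1, out.2, out.3, v1.1, v1.3, v3.2, v3.3} {v1.2} {v3.1} (out.j = stage outer ports)
through B, on inputs (v2, v3, v1): {out.1, v1.1, v1.3, v2.3, v3.2, v3.3} {out.2} {out.3} {v1.2} {v2.1} {v2.2} {v3.1} (out.j = stage outer ports)


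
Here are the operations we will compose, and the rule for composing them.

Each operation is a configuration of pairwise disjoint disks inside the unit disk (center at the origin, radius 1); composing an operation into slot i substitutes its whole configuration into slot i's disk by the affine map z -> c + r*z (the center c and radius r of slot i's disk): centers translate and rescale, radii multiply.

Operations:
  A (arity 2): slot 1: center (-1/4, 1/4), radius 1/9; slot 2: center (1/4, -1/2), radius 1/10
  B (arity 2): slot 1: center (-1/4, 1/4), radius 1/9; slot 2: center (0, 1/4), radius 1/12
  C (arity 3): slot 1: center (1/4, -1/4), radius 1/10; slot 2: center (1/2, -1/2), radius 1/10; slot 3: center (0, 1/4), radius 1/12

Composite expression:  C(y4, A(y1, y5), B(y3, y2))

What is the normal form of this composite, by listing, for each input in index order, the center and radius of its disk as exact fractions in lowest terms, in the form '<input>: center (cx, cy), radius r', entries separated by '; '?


y1: center (19/40, -19/40), radius 1/90; y2: center (0, 13/48), radius 1/144; y3: center (-1/48, 13/48), radius 1/108; y4: center (1/4, -1/4), radius 1/10; y5: center (21/40, -11/20), radius 1/100


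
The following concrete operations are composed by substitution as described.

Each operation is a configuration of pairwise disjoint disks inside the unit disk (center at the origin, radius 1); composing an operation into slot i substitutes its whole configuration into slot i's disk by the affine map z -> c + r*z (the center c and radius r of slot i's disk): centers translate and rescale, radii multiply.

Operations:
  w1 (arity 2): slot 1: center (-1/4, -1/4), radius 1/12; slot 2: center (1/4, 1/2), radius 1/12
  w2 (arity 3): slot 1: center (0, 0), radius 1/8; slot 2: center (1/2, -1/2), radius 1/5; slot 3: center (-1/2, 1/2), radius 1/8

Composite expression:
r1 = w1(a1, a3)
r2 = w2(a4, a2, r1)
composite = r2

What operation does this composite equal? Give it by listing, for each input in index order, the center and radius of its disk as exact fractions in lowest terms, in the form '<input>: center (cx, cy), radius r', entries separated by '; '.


a1: center (-17/32, 15/32), radius 1/96; a2: center (1/2, -1/2), radius 1/5; a3: center (-15/32, 9/16), radius 1/96; a4: center (0, 0), radius 1/8


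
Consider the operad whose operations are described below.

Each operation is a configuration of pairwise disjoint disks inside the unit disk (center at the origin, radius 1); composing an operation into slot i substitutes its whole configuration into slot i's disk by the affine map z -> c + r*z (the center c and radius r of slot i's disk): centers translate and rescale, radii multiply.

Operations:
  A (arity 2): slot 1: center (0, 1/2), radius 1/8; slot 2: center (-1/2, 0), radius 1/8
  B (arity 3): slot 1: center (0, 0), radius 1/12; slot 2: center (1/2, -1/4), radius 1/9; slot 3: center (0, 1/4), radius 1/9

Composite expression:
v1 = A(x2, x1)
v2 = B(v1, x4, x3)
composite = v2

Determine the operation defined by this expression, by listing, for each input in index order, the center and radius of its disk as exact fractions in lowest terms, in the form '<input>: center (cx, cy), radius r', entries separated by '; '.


x1: center (-1/24, 0), radius 1/96; x2: center (0, 1/24), radius 1/96; x3: center (0, 1/4), radius 1/9; x4: center (1/2, -1/4), radius 1/9

Affine substitution under B: radii multiply and x-centers shift.
for x2, the 2-step affine chain lands on center (0, 1/24), radius 1/96
for x1, the 2-step affine chain lands on center (-1/24, 0), radius 1/96
for x4, the 1-step affine chain lands on center (1/2, -1/4), radius 1/9
for x3, the 1-step affine chain lands on center (0, 1/4), radius 1/9


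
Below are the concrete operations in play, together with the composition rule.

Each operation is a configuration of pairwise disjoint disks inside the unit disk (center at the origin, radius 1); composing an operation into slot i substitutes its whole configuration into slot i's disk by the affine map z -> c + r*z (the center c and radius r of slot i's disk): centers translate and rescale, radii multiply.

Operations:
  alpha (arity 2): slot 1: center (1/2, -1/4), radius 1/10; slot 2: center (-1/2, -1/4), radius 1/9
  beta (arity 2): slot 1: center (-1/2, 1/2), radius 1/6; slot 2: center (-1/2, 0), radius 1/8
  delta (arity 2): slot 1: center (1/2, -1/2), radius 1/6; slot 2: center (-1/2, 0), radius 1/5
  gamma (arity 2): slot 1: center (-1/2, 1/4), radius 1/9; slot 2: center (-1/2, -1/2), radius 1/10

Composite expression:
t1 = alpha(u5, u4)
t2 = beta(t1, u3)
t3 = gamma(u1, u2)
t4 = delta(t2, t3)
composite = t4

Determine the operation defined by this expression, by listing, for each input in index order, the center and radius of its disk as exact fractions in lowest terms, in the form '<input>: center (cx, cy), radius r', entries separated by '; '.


u1: center (-3/5, 1/20), radius 1/45; u2: center (-3/5, -1/10), radius 1/50; u3: center (5/12, -1/2), radius 1/48; u4: center (29/72, -61/144), radius 1/324; u5: center (31/72, -61/144), radius 1/360

Below delta, radii multiply path by path; the u-disk centers shift.
input u5: composing its 3 substitution steps yields center (31/72, -61/144), radius 1/360
input u4: composing its 3 substitution steps yields center (29/72, -61/144), radius 1/324
input u3: composing its 2 substitution steps yields center (5/12, -1/2), radius 1/48
input u1: composing its 2 substitution steps yields center (-3/5, 1/20), radius 1/45
input u2: composing its 2 substitution steps yields center (-3/5, -1/10), radius 1/50


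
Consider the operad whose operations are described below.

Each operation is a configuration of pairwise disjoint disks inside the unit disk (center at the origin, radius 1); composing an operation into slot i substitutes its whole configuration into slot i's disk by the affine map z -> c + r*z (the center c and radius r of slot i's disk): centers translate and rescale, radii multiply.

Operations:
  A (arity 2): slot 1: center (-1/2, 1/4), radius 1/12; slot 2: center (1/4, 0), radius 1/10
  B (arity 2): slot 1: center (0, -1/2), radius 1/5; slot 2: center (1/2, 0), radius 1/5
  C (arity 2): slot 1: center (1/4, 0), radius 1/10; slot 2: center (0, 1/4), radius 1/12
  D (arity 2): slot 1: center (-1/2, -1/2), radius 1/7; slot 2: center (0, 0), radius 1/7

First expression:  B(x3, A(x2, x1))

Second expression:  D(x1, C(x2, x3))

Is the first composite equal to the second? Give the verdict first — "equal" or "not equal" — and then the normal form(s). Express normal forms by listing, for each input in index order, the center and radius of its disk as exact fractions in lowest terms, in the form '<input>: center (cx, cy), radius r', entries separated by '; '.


Normal form of the first expression: x1: center (11/20, 0), radius 1/50; x2: center (2/5, 1/20), radius 1/60; x3: center (0, -1/2), radius 1/5
Normal form of the second expression: x1: center (-1/2, -1/2), radius 1/7; x2: center (1/28, 0), radius 1/70; x3: center (0, 1/28), radius 1/84
Different reductions; not equal.

not equal: they reduce to x1: center (11/20, 0), radius 1/50; x2: center (2/5, 1/20), radius 1/60; x3: center (0, -1/2), radius 1/5 and x1: center (-1/2, -1/2), radius 1/7; x2: center (1/28, 0), radius 1/70; x3: center (0, 1/28), radius 1/84


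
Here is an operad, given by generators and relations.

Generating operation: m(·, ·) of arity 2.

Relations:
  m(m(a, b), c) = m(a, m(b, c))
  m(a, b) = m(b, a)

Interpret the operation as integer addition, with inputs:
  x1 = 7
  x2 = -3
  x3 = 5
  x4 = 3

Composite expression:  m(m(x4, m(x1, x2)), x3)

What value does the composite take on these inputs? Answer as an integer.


12

m(x1, x2) = 4
m(x4, m(x1, x2)) = 7
m(m(x4, m(x1, x2)), x3) = 12


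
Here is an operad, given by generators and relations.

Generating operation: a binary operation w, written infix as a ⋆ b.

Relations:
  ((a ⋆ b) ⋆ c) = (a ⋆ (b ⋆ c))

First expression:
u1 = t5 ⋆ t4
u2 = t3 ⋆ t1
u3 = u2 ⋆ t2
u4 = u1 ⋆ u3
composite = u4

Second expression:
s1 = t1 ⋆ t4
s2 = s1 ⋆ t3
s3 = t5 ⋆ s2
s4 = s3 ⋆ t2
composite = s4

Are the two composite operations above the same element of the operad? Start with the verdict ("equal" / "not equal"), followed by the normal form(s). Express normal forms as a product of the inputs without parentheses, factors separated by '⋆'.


not equal: they reduce to t5 ⋆ t4 ⋆ t3 ⋆ t1 ⋆ t2 and t5 ⋆ t1 ⋆ t4 ⋆ t3 ⋆ t2

The first composite normalizes to t5 ⋆ t4 ⋆ t3 ⋆ t1 ⋆ t2
The second composite normalizes to t5 ⋆ t1 ⋆ t4 ⋆ t3 ⋆ t2
The forms do not match — not equal.


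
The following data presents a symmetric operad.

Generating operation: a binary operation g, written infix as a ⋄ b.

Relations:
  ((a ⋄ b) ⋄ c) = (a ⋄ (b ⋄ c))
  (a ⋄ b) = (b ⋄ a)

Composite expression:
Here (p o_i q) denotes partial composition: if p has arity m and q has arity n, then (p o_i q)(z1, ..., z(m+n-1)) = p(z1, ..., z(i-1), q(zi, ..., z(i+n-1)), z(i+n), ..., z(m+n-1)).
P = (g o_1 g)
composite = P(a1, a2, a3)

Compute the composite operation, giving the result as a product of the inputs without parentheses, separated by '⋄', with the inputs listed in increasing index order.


a1 ⋄ a2 ⋄ a3

Reordering under g is free, so list the a-inputs canonically.
(a1 ⋄ a2) unparenthesizes to a1 ⋄ a2
((a1 ⋄ a2) ⋄ a3) unparenthesizes to a1 ⋄ a2 ⋄ a3
the factors in increasing index order: a1 ⋄ a2 ⋄ a3


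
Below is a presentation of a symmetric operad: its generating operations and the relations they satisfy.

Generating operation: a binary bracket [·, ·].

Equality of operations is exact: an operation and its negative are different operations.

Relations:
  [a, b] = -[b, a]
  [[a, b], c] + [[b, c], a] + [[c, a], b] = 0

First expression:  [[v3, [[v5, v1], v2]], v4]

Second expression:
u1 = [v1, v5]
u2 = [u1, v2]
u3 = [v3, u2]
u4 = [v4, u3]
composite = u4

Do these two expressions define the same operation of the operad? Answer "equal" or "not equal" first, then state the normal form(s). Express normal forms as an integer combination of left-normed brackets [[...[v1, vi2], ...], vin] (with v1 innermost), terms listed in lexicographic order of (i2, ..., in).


equal; both compose to [[[[v1, v5], v2], v3], v4]

The first expression, normalized: [[[[v1, v5], v2], v3], v4]
The second expression, normalized: [[[[v1, v5], v2], v3], v4]
Identical normal forms: equal.


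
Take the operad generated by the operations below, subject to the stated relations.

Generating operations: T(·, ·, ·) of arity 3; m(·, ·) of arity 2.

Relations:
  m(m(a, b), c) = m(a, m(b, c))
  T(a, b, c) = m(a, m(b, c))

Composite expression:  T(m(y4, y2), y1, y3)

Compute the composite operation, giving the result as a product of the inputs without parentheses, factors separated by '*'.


y4 * y2 * y1 * y3

Associativity of T dissolves the nesting; only the y-input order survives.
m(y4, y2) collapses to y4 * y2
T(m(y4, y2), y1, y3) collapses to y4 * y2 * y1 * y3


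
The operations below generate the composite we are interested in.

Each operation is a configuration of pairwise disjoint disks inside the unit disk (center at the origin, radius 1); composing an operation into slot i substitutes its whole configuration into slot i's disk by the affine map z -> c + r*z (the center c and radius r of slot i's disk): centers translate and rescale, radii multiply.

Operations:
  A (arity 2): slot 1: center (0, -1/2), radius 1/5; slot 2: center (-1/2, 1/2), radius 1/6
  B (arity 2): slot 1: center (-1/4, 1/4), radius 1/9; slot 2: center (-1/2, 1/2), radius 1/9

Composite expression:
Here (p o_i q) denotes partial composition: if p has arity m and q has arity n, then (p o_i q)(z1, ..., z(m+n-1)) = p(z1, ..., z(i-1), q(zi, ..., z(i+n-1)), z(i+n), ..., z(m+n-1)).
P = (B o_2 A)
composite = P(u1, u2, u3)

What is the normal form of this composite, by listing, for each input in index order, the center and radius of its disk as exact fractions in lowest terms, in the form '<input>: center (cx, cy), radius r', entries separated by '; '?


u1: center (-1/4, 1/4), radius 1/9; u2: center (-1/2, 4/9), radius 1/45; u3: center (-5/9, 5/9), radius 1/54

Nesting under B composes maps z -> c + r*z down each u-path.
u1: after 1 affine step, its disk has center (-1/4, 1/4), radius 1/9
u2: after 2 affine steps, its disk has center (-1/2, 4/9), radius 1/45
u3: after 2 affine steps, its disk has center (-5/9, 5/9), radius 1/54


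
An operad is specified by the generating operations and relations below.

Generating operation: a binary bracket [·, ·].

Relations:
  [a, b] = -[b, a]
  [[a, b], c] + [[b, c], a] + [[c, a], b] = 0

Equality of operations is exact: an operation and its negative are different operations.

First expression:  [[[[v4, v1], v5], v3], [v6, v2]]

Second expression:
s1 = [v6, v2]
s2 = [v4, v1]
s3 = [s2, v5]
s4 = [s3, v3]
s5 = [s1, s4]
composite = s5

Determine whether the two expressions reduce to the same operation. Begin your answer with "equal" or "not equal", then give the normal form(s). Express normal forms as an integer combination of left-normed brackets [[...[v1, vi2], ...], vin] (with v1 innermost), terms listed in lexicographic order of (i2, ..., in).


not equal; first: [[[[[v1, v4], v5], v3], v2], v6] - [[[[[v1, v4], v5], v3], v6], v2]; second: -[[[[[v1, v4], v5], v3], v2], v6] + [[[[[v1, v4], v5], v3], v6], v2]


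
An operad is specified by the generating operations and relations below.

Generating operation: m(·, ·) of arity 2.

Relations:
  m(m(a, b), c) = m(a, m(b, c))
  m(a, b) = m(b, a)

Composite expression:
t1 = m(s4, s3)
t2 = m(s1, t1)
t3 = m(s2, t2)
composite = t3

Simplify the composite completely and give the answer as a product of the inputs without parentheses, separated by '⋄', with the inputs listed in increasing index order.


s1 ⋄ s2 ⋄ s3 ⋄ s4

Both nesting and order wash out for m; what remains is which s's occur.
m(s4, s3) collapses to s4 ⋄ s3
m(s1, m(s4, s3)) collapses to s1 ⋄ s4 ⋄ s3
m(s2, m(s1, m(s4, s3))) collapses to s2 ⋄ s1 ⋄ s4 ⋄ s3
rearranged into index order: s1 ⋄ s2 ⋄ s3 ⋄ s4


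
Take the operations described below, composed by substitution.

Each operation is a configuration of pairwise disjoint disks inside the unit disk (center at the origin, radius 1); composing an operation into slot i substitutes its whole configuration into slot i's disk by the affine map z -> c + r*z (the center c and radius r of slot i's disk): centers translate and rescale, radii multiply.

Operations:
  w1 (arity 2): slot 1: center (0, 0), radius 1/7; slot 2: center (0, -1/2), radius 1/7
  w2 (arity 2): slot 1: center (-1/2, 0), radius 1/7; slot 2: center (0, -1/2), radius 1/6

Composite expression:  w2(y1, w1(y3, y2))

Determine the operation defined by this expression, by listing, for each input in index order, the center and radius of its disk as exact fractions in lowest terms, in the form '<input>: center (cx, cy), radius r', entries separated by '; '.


y1: center (-1/2, 0), radius 1/7; y2: center (0, -7/12), radius 1/42; y3: center (0, -1/2), radius 1/42


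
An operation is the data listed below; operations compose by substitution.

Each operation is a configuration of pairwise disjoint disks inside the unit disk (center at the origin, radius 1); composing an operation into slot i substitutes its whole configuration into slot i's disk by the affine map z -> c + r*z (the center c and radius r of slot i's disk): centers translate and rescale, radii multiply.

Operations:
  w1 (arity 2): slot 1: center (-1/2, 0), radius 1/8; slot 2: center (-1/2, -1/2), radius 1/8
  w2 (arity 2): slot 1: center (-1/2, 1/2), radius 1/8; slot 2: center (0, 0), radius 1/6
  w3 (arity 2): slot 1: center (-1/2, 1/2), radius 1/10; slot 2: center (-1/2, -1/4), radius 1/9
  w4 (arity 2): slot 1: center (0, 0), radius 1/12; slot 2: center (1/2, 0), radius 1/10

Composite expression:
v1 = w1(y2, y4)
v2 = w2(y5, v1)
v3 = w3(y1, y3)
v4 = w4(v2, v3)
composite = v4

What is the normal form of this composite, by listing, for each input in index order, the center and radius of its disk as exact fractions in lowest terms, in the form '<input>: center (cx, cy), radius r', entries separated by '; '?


y1: center (9/20, 1/20), radius 1/100; y2: center (-1/144, 0), radius 1/576; y3: center (9/20, -1/40), radius 1/90; y4: center (-1/144, -1/144), radius 1/576; y5: center (-1/24, 1/24), radius 1/96

Affine substitution under w4: radii multiply and y-centers shift.
y5 passes through 2 substitutions, ending at center (-1/24, 1/24), radius 1/96
y2 passes through 3 substitutions, ending at center (-1/144, 0), radius 1/576
y4 passes through 3 substitutions, ending at center (-1/144, -1/144), radius 1/576
y1 passes through 2 substitutions, ending at center (9/20, 1/20), radius 1/100
y3 passes through 2 substitutions, ending at center (9/20, -1/40), radius 1/90


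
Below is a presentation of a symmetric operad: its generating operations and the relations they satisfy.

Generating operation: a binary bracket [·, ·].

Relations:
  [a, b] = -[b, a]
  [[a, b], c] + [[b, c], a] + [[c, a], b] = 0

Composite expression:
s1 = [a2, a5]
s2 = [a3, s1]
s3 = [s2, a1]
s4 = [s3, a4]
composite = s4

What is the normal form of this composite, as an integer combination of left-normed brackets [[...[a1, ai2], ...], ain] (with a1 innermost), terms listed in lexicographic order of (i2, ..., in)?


Expand each bracket as ab - ba; the a1-initial words give the coefficients.
Composite bracket: [[[a3, [a2, a5]], a1], a4]
Full expansion: 16 signed words from ab - ba (2^4 = 16).
Collect the words opening with a1:
  the word a1a2a5a3a4 carries sign +1 and contributes +[[[[a1, a2], a5], a3], a4]
  the word a1a3a2a5a4 carries sign -1 and contributes -[[[[a1, a3], a2], a5], a4]
  the word a1a3a5a2a4 carries sign +1 and contributes +[[[[a1, a3], a5], a2], a4]
  the word a1a5a2a3a4 carries sign -1 and contributes -[[[[a1, a5], a2], a3], a4]

[[[[a1, a2], a5], a3], a4] - [[[[a1, a3], a2], a5], a4] + [[[[a1, a3], a5], a2], a4] - [[[[a1, a5], a2], a3], a4]


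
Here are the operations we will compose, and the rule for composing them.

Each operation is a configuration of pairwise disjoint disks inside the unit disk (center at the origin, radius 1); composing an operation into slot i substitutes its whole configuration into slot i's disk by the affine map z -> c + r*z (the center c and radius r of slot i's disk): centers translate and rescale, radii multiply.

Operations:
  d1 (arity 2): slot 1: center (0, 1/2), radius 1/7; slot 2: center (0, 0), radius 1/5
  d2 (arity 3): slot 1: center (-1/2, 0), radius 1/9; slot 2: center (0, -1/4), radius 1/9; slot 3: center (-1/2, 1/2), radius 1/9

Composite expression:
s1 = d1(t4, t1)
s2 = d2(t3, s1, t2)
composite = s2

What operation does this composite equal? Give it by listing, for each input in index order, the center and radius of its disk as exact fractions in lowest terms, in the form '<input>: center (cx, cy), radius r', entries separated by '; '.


t1: center (0, -1/4), radius 1/45; t2: center (-1/2, 1/2), radius 1/9; t3: center (-1/2, 0), radius 1/9; t4: center (0, -7/36), radius 1/63

Follow each t-input down from d2: c' goes to c + r*c', radius to r*r'.
input t3: composing its 1 substitution step yields center (-1/2, 0), radius 1/9
input t4: composing its 2 substitution steps yields center (0, -7/36), radius 1/63
input t1: composing its 2 substitution steps yields center (0, -1/4), radius 1/45
input t2: composing its 1 substitution step yields center (-1/2, 1/2), radius 1/9


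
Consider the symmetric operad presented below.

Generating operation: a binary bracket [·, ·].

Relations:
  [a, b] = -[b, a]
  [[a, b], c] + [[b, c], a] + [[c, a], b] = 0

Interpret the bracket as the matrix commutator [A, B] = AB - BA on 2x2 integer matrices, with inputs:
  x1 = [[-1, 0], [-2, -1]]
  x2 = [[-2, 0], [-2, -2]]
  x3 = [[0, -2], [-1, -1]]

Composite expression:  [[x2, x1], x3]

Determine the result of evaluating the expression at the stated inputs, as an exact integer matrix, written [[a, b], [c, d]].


[x2, x1] = [[0, 0], [0, 0]]
[[x2, x1], x3] = [[0, 0], [0, 0]]

[[0, 0], [0, 0]]


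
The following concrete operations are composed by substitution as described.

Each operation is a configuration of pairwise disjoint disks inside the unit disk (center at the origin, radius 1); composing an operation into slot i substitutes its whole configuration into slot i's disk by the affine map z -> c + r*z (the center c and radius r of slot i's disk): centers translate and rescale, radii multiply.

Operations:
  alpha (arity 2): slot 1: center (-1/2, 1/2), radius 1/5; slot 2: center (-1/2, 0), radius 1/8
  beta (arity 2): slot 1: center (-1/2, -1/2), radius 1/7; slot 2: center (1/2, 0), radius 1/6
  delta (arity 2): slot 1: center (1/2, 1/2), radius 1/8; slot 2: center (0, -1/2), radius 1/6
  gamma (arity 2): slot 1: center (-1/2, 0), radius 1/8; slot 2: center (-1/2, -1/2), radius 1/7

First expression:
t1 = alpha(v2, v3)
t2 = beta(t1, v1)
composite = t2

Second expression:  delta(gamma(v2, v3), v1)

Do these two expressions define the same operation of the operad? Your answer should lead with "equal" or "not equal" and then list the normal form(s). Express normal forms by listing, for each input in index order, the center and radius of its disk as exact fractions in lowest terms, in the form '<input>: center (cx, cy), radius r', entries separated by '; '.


not equal: they reduce to v1: center (1/2, 0), radius 1/6; v2: center (-4/7, -3/7), radius 1/35; v3: center (-4/7, -1/2), radius 1/56 and v1: center (0, -1/2), radius 1/6; v2: center (7/16, 1/2), radius 1/64; v3: center (7/16, 7/16), radius 1/56


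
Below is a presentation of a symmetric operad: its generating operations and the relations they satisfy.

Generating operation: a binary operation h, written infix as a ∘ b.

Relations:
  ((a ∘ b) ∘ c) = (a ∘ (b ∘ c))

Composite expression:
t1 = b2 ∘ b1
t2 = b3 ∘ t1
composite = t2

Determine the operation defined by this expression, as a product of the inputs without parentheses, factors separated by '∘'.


b3 ∘ b2 ∘ b1

All parenthesizations of h agree; list the b-inputs left to right.
(b2 ∘ b1) unparenthesizes to b2 ∘ b1
(b3 ∘ (b2 ∘ b1)) unparenthesizes to b3 ∘ b2 ∘ b1


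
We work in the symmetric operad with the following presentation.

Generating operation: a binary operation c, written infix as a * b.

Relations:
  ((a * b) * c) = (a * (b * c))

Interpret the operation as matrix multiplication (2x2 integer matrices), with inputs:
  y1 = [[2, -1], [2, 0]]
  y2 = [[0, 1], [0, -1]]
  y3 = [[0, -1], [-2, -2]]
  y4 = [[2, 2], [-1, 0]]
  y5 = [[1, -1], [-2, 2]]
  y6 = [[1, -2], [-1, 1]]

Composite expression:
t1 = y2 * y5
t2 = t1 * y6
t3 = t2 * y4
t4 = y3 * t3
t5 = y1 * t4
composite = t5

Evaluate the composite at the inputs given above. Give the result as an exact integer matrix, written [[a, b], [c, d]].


[[-28, -16], [-28, -16]]

(y2 * y5) = [[-2, 2], [2, -2]]
((y2 * y5) * y6) = [[-4, 6], [4, -6]]
(((y2 * y5) * y6) * y4) = [[-14, -8], [14, 8]]
(y3 * (((y2 * y5) * y6) * y4)) = [[-14, -8], [0, 0]]
(y1 * (y3 * (((y2 * y5) * y6) * y4))) = [[-28, -16], [-28, -16]]


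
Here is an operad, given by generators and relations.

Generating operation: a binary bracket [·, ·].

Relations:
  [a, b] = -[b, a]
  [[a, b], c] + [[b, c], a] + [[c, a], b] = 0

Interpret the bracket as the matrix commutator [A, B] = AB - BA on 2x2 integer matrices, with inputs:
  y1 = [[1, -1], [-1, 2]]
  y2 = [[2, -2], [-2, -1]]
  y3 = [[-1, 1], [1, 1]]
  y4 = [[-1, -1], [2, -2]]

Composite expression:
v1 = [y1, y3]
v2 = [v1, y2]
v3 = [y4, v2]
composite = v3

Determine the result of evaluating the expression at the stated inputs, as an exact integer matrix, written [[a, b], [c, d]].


[[-27, 33], [39, 27]]


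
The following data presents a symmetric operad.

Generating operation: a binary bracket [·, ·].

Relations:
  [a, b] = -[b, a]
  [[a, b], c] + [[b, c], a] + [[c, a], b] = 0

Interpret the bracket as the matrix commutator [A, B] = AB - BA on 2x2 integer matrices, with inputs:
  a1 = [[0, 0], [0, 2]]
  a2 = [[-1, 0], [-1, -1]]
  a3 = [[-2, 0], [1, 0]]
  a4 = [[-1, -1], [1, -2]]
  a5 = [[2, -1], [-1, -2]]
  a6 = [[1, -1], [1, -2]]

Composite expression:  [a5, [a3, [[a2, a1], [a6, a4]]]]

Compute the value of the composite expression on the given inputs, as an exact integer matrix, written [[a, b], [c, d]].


[a2, a1] = [[0, 0], [2, 0]]
[a6, a4] = [[0, -2], [-2, 0]]
[[a2, a1], [a6, a4]] = [[4, 0], [0, -4]]
[a3, [[a2, a1], [a6, a4]]] = [[0, 0], [8, 0]]
[a5, [a3, [[a2, a1], [a6, a4]]]] = [[-8, 0], [-32, 8]]

[[-8, 0], [-32, 8]]
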